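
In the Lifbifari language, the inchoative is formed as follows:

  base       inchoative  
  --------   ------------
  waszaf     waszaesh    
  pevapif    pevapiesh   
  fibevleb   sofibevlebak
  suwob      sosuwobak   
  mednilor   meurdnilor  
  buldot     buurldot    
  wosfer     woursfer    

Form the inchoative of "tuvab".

sotuvabak

suwob and mednilor both have last vowel 'o' yet inflect differently (sosuwobak, meurdnilor), so the last vowel is not what conditions the rule; the final letter is.
"tuvab" ends in -b. The stems ending in -b (fibevleb → sofibevlebak, suwob → sosuwobak) add so- … -ak around the stem.
So tuvab → sotuvabak.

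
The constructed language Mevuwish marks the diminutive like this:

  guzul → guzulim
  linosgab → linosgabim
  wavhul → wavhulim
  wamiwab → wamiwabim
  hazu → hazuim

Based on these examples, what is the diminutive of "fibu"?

fibuim

Every pair shown (guzul → guzulim, linosgab → linosgabim, wavhul → wavhulim, …) follows the same rule: add -im.
So fibu → fibuim.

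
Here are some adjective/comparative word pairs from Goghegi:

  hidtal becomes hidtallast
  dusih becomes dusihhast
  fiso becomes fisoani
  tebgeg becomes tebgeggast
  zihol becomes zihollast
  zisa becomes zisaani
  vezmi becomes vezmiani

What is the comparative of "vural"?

vurallast

dusih and vezmi both have last vowel 'i' yet inflect differently (dusihhast, vezmiani), so the last vowel is not what conditions the rule; whether the stem ends in a vowel or a consonant is.
"vural" ends in a consonant. The stems ending in a consonant (tebgeg → tebgeggast, dusih → dusihhast, zihol → zihollast) double the final consonant and add -ast.
So vural → vurallast.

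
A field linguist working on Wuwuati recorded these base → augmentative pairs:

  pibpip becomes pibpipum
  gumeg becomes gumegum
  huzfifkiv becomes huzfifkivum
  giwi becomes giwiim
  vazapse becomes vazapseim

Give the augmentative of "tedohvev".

tedohvevum

giwi and huzfifkiv both have last vowel 'i' yet inflect differently (giwiim, huzfifkivum), so the last vowel is not what conditions the rule; whether the stem ends in a vowel or a consonant is.
"tedohvev" ends in a consonant. The stems ending in a consonant (huzfifkiv → huzfifkivum, gumeg → gumegum, pibpip → pibpipum) add -um.
The other pattern: stems ending in a vowel add -im.
So tedohvev → tedohvevum.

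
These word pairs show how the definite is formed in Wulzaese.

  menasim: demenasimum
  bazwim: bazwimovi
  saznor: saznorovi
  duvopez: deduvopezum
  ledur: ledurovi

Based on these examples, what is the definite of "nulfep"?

"nulfep" has 2 vowels. The stems with 2 vowels (ledur → ledurovi, saznor → saznorovi, bazwim → bazwimovi) add -ovi.
The other pattern: stems with 3 vowels add de- … -um around the stem.
So nulfep → nulfepovi.

nulfepovi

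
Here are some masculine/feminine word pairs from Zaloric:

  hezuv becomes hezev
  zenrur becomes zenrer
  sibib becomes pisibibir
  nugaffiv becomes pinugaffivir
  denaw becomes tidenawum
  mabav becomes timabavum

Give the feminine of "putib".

piputibir

hezuv and nugaffiv both end in -v yet inflect differently (hezev, pinugaffivir), so the final letter is not what conditions the rule; the last vowel is.
"putib" has last vowel 'i'. The stems whose last vowel is 'i' (sibib → pisibibir, nugaffiv → pinugaffivir) add pi- … -ir around the stem.
The other patterns: stems whose last vowel is 'u' change the last vowel to 'e'; stems whose last vowel is 'a' add ti- … -um around the stem.
So putib → piputibir.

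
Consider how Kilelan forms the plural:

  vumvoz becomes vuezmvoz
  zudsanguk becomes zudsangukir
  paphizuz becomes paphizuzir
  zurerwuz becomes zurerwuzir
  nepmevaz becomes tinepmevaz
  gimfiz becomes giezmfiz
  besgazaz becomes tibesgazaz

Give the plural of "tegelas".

titegelas

"tegelas" has last vowel 'a'. The stems whose last vowel is 'a' (nepmevaz → tinepmevaz, besgazaz → tibesgazaz) add the prefix ti-.
So tegelas → titegelas.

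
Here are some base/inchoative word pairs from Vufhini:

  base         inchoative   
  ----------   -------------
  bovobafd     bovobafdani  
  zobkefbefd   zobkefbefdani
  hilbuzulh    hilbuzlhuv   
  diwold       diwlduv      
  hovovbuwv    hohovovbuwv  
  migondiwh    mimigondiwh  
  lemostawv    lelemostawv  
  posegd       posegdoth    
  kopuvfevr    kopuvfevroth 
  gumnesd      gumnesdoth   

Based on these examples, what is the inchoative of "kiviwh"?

kikiviwh

"kiviwh" has second-to-last letter 'w'. The stems whose second-to-last letter is 'w' (hovovbuwv → hohovovbuwv, migondiwh → mimigondiwh, lemostawv → lelemostawv) repeat the first consonant+vowel as a prefix.
So kiviwh → kikiviwh.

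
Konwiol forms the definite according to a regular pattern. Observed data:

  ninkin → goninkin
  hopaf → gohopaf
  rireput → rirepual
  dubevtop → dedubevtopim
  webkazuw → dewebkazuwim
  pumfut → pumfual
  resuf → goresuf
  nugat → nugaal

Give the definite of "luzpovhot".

resuf and pumfut both have last vowel 'u' yet inflect differently (goresuf, pumfual), so the last vowel is not what conditions the rule; the final letter is.
"luzpovhot" ends in -t. The stems ending in -t (pumfut → pumfual, rireput → rirepual, nugat → nugaal) drop the final letter and add -al.
The other patterns: stems ending in -f or -n add the prefix go-; stems ending in -p or -w add de- … -im around the stem.
So luzpovhot → luzpovhoal.

luzpovhoal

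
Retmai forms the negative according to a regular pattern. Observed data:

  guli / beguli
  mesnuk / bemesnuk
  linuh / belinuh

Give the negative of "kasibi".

bekasibi

Every pair shown (guli → beguli, mesnuk → bemesnuk, linuh → belinuh) follows the same rule: add the prefix be-.
So kasibi → bekasibi.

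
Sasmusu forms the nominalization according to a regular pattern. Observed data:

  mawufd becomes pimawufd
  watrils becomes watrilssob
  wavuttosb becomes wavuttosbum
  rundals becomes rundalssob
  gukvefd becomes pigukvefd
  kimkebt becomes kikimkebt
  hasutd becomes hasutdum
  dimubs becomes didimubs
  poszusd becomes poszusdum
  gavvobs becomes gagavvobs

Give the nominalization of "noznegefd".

"noznegefd" has second-to-last letter 'f'. The stems whose second-to-last letter is 'f' (mawufd → pimawufd, gukvefd → pigukvefd) add the prefix pi-.
So noznegefd → pinoznegefd.

pinoznegefd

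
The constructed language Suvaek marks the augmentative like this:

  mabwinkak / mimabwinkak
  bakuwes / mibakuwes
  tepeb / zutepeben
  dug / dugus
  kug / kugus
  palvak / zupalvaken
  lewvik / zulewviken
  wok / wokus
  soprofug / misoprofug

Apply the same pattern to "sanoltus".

wok and palvak both end in -k yet inflect differently (wokus, zupalvaken), so the final letter is not what conditions the rule; the number of vowels is.
"sanoltus" has 3 vowels. The stems with 3 vowels (mabwinkak → mimabwinkak, soprofug → misoprofug, bakuwes → mibakuwes) add the prefix mi-.
So sanoltus → misanoltus.

misanoltus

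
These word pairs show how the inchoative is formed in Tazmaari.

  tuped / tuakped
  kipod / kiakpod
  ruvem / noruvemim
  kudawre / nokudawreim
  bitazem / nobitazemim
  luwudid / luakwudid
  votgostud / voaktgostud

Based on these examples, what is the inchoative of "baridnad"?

baakridnad

tuped and ruvem both have last vowel 'e' yet inflect differently (tuakped, noruvemim), so the last vowel is not what conditions the rule; the final letter is.
"baridnad" ends in -d. The stems ending in -d (kipod → kiakpod, votgostud → voaktgostud, tuped → tuakped) insert -ak- after the first vowel.
The other pattern: stems ending in -e or -m add no- … -im around the stem.
So baridnad → baakridnad.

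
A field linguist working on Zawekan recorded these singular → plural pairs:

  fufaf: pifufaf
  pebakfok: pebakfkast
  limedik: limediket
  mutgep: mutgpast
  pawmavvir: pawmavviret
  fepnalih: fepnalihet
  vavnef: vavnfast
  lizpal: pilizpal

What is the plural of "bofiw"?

limedik and pebakfok both end in -k yet inflect differently (limediket, pebakfkast), so the final letter is not what conditions the rule; the last vowel is.
"bofiw" has last vowel 'i'. The stems whose last vowel is 'i' (limedik → limediket, pawmavvir → pawmavviret, fepnalih → fepnalihet) add -et.
The other patterns: stems whose last vowel is 'a' add the prefix pi-; stems whose last vowel is 'e' or 'o' delete the last vowel and add -ast.
So bofiw → bofiwet.

bofiwet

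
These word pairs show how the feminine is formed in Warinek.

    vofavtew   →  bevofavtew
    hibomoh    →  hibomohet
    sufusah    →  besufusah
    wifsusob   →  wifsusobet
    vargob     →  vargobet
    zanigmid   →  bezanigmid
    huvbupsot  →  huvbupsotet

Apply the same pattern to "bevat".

bebevat

hibomoh and sufusah both end in -h yet inflect differently (hibomohet, besufusah), so the final letter is not what conditions the rule; the last vowel is.
"bevat" has last vowel 'a'. The one such stem in the data (sufusah → besufusah) adds the prefix be-, so the same rule applies.
So bevat → bebevat.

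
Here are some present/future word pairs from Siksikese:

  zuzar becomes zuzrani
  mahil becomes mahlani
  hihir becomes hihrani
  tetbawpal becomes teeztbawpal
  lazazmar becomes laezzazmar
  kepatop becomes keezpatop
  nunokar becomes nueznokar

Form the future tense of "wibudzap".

"wibudzap" has 3 vowels. The stems with 3 vowels (tetbawpal → teeztbawpal, lazazmar → laezzazmar, kepatop → keezpatop) insert -ez- after the first vowel.
The other pattern: stems with 2 vowels delete the last vowel and add -ani.
So wibudzap → wiezbudzap.

wiezbudzap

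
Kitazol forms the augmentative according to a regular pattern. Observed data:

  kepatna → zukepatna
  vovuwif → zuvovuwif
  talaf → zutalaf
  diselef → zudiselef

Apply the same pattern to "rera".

Every pair shown (kepatna → zukepatna, vovuwif → zuvovuwif, talaf → zutalaf, …) follows the same rule: add the prefix zu-.
So rera → zurera.

zurera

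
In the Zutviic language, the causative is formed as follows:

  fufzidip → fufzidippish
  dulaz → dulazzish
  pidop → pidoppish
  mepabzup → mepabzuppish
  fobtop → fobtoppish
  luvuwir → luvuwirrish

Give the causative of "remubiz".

remubizzish

Every pair shown (fufzidip → fufzidippish, dulaz → dulazzish, pidop → pidoppish, …) follows the same rule: double the final consonant and add -ish.
So remubiz → remubizzish.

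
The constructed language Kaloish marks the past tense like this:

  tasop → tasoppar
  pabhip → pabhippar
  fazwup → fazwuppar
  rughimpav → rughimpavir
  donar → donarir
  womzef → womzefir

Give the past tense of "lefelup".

lefeluppar

tasop and donar both have 2 vowels yet inflect differently (tasoppar, donarir), so the number of vowels is not what conditions the rule; the final letter is.
"lefelup" ends in -p. The stems ending in -p (tasop → tasoppar, pabhip → pabhippar, fazwup → fazwuppar) double the final consonant and add -ar.
The other pattern: stems ending in -f, -r or -v add -ir.
So lefelup → lefeluppar.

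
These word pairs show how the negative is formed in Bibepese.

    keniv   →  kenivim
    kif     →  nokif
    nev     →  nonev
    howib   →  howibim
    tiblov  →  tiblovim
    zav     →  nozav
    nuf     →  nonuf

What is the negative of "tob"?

notob

tiblov and zav both end in -v yet inflect differently (tiblovim, nozav), so the final letter is not what conditions the rule; the number of vowels is.
"tob" has 1 vowel. The stems with 1 vowel (nuf → nonuf, zav → nozav, nev → nonev) add the prefix no-.
So tob → notob.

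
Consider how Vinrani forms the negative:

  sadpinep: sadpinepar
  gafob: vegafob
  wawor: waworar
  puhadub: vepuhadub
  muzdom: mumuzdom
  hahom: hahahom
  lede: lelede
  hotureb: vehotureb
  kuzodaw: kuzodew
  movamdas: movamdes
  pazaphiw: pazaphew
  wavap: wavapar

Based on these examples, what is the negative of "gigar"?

muzdom and wawor both have last vowel 'o' yet inflect differently (mumuzdom, waworar), so the last vowel is not what conditions the rule; the final letter is.
"gigar" ends in -r. The one such stem in the data (wawor → waworar) adds -ar, so the same rule applies.
The other patterns: stems ending in -e or -m repeat the first consonant+vowel as a prefix; stems ending in -b add the prefix ve-; stems ending in -s or -w change the last vowel to 'e'.
So gigar → gigarar.

gigarar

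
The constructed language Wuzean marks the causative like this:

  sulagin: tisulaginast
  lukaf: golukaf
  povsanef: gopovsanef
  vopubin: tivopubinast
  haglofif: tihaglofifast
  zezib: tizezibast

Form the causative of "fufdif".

haglofif and lukaf both end in -f yet inflect differently (tihaglofifast, golukaf), so the final letter is not what conditions the rule; the last vowel is.
"fufdif" has last vowel 'i'. The stems whose last vowel is 'i' (sulagin → tisulaginast, zezib → tizezibast, vopubin → tivopubinast) add ti- … -ast around the stem.
The other pattern: stems whose last vowel is 'a' or 'e' add the prefix go-.
So fufdif → tifufdifast.

tifufdifast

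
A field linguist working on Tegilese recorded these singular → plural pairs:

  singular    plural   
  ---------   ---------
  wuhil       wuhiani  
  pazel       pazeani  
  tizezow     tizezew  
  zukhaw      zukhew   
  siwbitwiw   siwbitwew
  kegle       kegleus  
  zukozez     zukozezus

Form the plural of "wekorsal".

wekorsaani

wuhil and siwbitwiw both have last vowel 'i' yet inflect differently (wuhiani, siwbitwew), so the last vowel is not what conditions the rule; the final letter is.
"wekorsal" ends in -l. The stems ending in -l (wuhil → wuhiani, pazel → pazeani) drop the final letter and add -ani.
The other patterns: stems ending in -w change the last vowel to 'e'; stems ending in -e or -z add -us.
So wekorsal → wekorsaani.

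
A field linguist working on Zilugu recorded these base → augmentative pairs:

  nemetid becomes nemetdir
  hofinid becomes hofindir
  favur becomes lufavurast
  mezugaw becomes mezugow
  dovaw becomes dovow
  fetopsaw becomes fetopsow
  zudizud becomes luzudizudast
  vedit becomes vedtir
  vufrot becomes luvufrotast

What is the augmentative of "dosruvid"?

vedit and vufrot both end in -t yet inflect differently (vedtir, luvufrotast), so the final letter is not what conditions the rule; the last vowel is.
"dosruvid" has last vowel 'i'. The stems whose last vowel is 'i' (hofinid → hofindir, vedit → vedtir, nemetid → nemetdir) delete the last vowel and add -ir.
The other patterns: stems whose last vowel is 'a' change the last vowel to 'o'; stems whose last vowel is 'o' or 'u' add lu- … -ast around the stem.
So dosruvid → dosruvdir.

dosruvdir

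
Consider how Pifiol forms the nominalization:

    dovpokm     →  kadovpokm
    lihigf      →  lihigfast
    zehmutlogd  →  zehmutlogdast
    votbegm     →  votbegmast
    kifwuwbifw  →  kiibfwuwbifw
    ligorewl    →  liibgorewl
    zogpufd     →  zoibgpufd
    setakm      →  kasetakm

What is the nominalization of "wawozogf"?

wawozogfast

dovpokm and votbegm both end in -m yet inflect differently (kadovpokm, votbegmast), so the final letter is not what conditions the rule; the second-to-last letter is.
"wawozogf" has second-to-last letter 'g'. The stems whose second-to-last letter is 'g' (lihigf → lihigfast, votbegm → votbegmast, zehmutlogd → zehmutlogdast) add -ast.
The other patterns: stems whose second-to-last letter is 'k' add the prefix ka-; stems whose second-to-last letter is 'f' or 'w' insert -ib- after the first vowel.
So wawozogf → wawozogfast.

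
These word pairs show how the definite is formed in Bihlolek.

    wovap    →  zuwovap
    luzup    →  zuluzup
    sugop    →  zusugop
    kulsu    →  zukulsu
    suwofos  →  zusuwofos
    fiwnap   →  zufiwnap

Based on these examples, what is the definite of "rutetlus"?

zurutetlus

Every pair shown (wovap → zuwovap, luzup → zuluzup, sugop → zusugop, …) follows the same rule: add the prefix zu-.
So rutetlus → zurutetlus.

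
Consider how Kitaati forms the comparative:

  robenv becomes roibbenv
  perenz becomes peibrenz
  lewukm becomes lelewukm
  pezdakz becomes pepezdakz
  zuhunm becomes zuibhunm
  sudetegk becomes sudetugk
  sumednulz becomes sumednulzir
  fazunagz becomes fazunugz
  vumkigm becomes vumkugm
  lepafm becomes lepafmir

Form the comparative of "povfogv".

lepafm and vumkigm both end in -m yet inflect differently (lepafmir, vumkugm), so the final letter is not what conditions the rule; the second-to-last letter is.
"povfogv" has second-to-last letter 'g'. The stems whose second-to-last letter is 'g' (vumkigm → vumkugm, sudetegk → sudetugk, fazunagz → fazunugz) change the last vowel to 'u'.
The other patterns: stems whose second-to-last letter is 'f' or 'l' add -ir; stems whose second-to-last letter is 'n' insert -ib- after the first vowel; stems whose second-to-last letter is 'k' repeat the first consonant+vowel as a prefix.
So povfogv → povfugv.

povfugv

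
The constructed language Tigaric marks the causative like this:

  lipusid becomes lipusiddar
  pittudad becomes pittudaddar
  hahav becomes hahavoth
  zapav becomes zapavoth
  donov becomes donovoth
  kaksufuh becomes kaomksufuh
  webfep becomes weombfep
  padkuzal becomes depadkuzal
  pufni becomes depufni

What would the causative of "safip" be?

saomfip

pittudad and hahav both have last vowel 'a' yet inflect differently (pittudaddar, hahavoth), so the last vowel is not what conditions the rule; the final letter is.
"safip" ends in -p. The one such stem in the data (webfep → weombfep) inserts -om- after the first vowel (as does kaksufuh), so the same rule applies.
The other patterns: stems ending in -d double the final consonant and add -ar; stems ending in -v add -oth; stems ending in -i or -l add the prefix de-.
So safip → saomfip.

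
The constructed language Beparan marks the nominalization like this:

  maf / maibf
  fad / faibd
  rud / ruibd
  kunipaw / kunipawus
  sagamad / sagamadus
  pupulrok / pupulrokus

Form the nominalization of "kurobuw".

fad and sagamad both end in -d yet inflect differently (faibd, sagamadus), so the final letter is not what conditions the rule; the number of vowels is.
"kurobuw" has 3 vowels. The stems with 3 vowels (kunipaw → kunipawus, sagamad → sagamadus, pupulrok → pupulrokus) add -us.
So kurobuw → kurobuwus.

kurobuwus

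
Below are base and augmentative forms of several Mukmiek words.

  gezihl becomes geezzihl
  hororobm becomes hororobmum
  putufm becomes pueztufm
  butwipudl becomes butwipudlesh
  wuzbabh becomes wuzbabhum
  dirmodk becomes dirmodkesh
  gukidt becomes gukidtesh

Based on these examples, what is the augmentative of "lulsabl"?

butwipudl and gezihl both end in -l yet inflect differently (butwipudlesh, geezzihl), so the final letter is not what conditions the rule; the second-to-last letter is.
"lulsabl" has second-to-last letter 'b'. The stems whose second-to-last letter is 'b' (hororobm → hororobmum, wuzbabh → wuzbabhum) add -um.
So lulsabl → lulsablum.

lulsablum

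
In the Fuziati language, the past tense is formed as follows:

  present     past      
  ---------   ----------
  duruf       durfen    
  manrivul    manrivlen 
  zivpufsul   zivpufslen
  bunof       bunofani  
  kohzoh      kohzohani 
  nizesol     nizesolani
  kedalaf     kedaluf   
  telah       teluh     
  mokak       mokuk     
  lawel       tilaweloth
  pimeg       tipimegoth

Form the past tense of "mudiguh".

mudighen

duruf and bunof both end in -f yet inflect differently (durfen, bunofani), so the final letter is not what conditions the rule; the last vowel is.
"mudiguh" has last vowel 'u'. The stems whose last vowel is 'u' (duruf → durfen, manrivul → manrivlen, zivpufsul → zivpufslen) delete the last vowel and add -en.
So mudiguh → mudighen.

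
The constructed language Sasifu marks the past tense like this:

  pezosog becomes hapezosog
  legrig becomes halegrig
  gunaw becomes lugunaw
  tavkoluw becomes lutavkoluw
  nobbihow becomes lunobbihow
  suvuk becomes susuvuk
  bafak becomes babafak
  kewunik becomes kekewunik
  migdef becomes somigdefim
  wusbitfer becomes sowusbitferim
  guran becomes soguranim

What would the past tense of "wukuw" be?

pezosog and nobbihow both have last vowel 'o' yet inflect differently (hapezosog, lunobbihow), so the last vowel is not what conditions the rule; the final letter is.
"wukuw" ends in -w. The stems ending in -w (gunaw → lugunaw, tavkoluw → lutavkoluw, nobbihow → lunobbihow) add the prefix lu-.
So wukuw → luwukuw.

luwukuw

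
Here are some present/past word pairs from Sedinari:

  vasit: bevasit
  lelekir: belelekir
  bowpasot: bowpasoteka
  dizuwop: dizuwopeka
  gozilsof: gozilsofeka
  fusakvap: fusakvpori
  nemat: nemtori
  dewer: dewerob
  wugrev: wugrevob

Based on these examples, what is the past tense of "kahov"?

kahoveka

"kahov" has last vowel 'o'. The stems whose last vowel is 'o' (bowpasot → bowpasoteka, dizuwop → dizuwopeka, gozilsof → gozilsofeka) add -eka.
The other patterns: stems whose last vowel is 'i' add the prefix be-; stems whose last vowel is 'a' delete the last vowel and add -ori; stems whose last vowel is 'e' add -ob.
So kahov → kahoveka.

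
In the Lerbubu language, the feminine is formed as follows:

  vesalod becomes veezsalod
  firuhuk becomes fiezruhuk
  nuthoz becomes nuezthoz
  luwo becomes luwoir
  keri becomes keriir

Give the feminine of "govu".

vesalod and luwo both have last vowel 'o' yet inflect differently (veezsalod, luwoir), so the last vowel is not what conditions the rule; whether the stem ends in a vowel or a consonant is.
"govu" ends in a vowel. The stems ending in a vowel (luwo → luwoir, keri → keriir) add -ir.
The other pattern: stems ending in a consonant insert -ez- after the first vowel.
So govu → govuir.

govuir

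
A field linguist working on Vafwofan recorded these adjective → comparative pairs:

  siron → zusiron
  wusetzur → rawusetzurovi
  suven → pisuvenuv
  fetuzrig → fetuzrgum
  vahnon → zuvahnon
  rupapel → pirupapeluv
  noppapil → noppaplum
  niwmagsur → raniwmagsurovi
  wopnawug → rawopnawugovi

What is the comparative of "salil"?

sallum

noppapil and rupapel both end in -l yet inflect differently (noppaplum, pirupapeluv), so the final letter is not what conditions the rule; the last vowel is.
"salil" has last vowel 'i'. The stems whose last vowel is 'i' (noppapil → noppaplum, fetuzrig → fetuzrgum) delete the last vowel and add -um.
The other patterns: stems whose last vowel is 'o' add the prefix zu-; stems whose last vowel is 'e' add pi- … -uv around the stem; stems whose last vowel is 'u' add ra- … -ovi around the stem.
So salil → sallum.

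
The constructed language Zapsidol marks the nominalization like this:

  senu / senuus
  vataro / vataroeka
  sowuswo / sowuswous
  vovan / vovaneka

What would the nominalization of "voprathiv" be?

vataro and sowuswo both end in -o yet inflect differently (vataroeka, sowuswous), so the final letter is not what conditions the rule; the first letter is.
"voprathiv" begins with v-. The stems beginning with v- (vovan → vovaneka, vataro → vataroeka) add -eka.
So voprathiv → voprathiveka.

voprathiveka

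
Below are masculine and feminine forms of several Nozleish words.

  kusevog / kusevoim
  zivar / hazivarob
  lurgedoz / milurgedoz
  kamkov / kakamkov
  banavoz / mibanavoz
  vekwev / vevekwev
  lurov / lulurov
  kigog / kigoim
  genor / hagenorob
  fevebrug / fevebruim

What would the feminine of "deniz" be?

mideniz

"deniz" ends in -z. The stems ending in -z (banavoz → mibanavoz, lurgedoz → milurgedoz) add the prefix mi-.
So deniz → mideniz.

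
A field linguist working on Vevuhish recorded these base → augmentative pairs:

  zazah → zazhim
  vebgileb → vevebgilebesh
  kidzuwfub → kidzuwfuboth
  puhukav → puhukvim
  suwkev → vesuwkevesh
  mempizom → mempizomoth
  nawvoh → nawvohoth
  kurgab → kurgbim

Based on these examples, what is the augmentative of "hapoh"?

hapohoth

suwkev and puhukav both end in -v yet inflect differently (vesuwkevesh, puhukvim), so the final letter is not what conditions the rule; the last vowel is.
"hapoh" has last vowel 'o'. The stems whose last vowel is 'o' (mempizom → mempizomoth, nawvoh → nawvohoth) add -oth.
So hapoh → hapohoth.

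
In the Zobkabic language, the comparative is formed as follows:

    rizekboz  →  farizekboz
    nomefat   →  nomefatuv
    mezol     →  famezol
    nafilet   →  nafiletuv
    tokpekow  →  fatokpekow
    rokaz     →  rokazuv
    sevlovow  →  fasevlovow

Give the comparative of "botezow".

fabotezow

rizekboz and rokaz both end in -z yet inflect differently (farizekboz, rokazuv), so the final letter is not what conditions the rule; the last vowel is.
"botezow" has last vowel 'o'. The stems whose last vowel is 'o' (rizekboz → farizekboz, tokpekow → fatokpekow, sevlovow → fasevlovow) add the prefix fa-.
The other pattern: stems whose last vowel is 'a' or 'e' add -uv.
So botezow → fabotezow.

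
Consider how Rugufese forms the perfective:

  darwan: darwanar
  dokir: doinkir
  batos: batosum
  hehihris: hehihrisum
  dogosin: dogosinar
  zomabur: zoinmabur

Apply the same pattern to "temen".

dokir and dogosin both have last vowel 'i' yet inflect differently (doinkir, dogosinar), so the last vowel is not what conditions the rule; the final letter is.
"temen" ends in -n. The stems ending in -n (dogosin → dogosinar, darwan → darwanar) add -ar.
The other patterns: stems ending in -r insert -in- after the first vowel; stems ending in -s add -um.
So temen → temenar.

temenar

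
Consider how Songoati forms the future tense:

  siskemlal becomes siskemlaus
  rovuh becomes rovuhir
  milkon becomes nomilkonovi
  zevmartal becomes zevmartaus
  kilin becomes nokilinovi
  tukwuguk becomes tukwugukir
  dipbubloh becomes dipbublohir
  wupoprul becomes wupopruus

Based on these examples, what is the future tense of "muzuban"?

tukwuguk and wupoprul both have last vowel 'u' yet inflect differently (tukwugukir, wupopruus), so the last vowel is not what conditions the rule; the final letter is.
"muzuban" ends in -n. The stems ending in -n (milkon → nomilkonovi, kilin → nokilinovi) add no- … -ovi around the stem.
So muzuban → nomuzubanovi.

nomuzubanovi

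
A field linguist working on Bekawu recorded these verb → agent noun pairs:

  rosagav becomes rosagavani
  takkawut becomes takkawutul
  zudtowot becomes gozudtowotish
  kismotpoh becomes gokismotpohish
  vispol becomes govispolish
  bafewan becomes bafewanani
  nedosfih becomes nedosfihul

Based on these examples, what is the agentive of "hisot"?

gohisotish

"hisot" has last vowel 'o'. The stems whose last vowel is 'o' (zudtowot → gozudtowotish, kismotpoh → gokismotpohish, vispol → govispolish) add go- … -ish around the stem.
The other patterns: stems whose last vowel is 'a' add -ani; stems whose last vowel is 'i' or 'u' add -ul.
So hisot → gohisotish.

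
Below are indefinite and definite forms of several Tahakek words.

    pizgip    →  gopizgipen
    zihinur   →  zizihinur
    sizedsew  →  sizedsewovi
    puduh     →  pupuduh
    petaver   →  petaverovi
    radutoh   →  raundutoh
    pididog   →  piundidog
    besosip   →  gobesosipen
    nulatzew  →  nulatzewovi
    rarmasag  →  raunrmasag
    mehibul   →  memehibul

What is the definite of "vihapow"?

viunhapow

petaver and zihinur both end in -r yet inflect differently (petaverovi, zizihinur), so the final letter is not what conditions the rule; the last vowel is.
"vihapow" has last vowel 'o'. The stems whose last vowel is 'o' (pididog → piundidog, radutoh → raundutoh) insert -un- after the first vowel.
So vihapow → viunhapow.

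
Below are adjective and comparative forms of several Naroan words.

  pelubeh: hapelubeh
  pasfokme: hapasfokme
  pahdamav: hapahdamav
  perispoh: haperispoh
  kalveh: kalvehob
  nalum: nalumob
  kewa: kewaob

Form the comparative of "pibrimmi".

pelubeh and kalveh both end in -h yet inflect differently (hapelubeh, kalvehob), so the final letter is not what conditions the rule; the first letter is.
"pibrimmi" begins with p-. The stems beginning with p- (pelubeh → hapelubeh, pasfokme → hapasfokme, pahdamav → hapahdamav) add the prefix ha-.
The other pattern: stems beginning with k- or n- add -ob.
So pibrimmi → hapibrimmi.

hapibrimmi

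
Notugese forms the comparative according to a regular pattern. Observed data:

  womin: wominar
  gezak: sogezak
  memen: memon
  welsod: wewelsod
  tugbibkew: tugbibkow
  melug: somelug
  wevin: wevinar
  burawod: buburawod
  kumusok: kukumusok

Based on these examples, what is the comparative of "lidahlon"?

memen and wevin both end in -n yet inflect differently (memon, wevinar), so the final letter is not what conditions the rule; the last vowel is.
"lidahlon" has last vowel 'o'. The stems whose last vowel is 'o' (burawod → buburawod, welsod → wewelsod, kumusok → kukumusok) repeat the first consonant+vowel as a prefix.
The other patterns: stems whose last vowel is 'e' change the last vowel to 'o'; stems whose last vowel is 'i' add -ar; stems whose last vowel is 'a' or 'u' add the prefix so-.
So lidahlon → lilidahlon.

lilidahlon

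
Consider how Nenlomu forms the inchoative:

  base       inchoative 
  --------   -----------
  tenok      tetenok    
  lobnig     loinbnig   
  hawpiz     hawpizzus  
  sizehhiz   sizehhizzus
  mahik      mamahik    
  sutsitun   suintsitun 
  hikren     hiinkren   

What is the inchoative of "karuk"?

kakaruk

"karuk" ends in -k. The stems ending in -k (tenok → tetenok, mahik → mamahik) repeat the first consonant+vowel as a prefix.
The other patterns: stems ending in -z double the final consonant and add -us; stems ending in -g or -n insert -in- after the first vowel.
So karuk → kakaruk.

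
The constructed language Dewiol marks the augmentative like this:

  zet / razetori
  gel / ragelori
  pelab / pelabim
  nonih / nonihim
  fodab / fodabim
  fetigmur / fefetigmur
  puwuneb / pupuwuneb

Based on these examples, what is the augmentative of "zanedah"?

pelab and puwuneb both end in -b yet inflect differently (pelabim, pupuwuneb), so the final letter is not what conditions the rule; the number of vowels is.
"zanedah" has 3 vowels. The stems with 3 vowels (fetigmur → fefetigmur, puwuneb → pupuwuneb) repeat the first consonant+vowel as a prefix.
The other patterns: stems with 1 vowel add ra- … -ori around the stem; stems with 2 vowels add -im.
So zanedah → zazanedah.

zazanedah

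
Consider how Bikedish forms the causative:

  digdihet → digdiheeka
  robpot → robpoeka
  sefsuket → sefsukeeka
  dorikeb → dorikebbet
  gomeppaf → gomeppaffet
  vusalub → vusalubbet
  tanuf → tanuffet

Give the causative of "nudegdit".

nudegdieka

digdihet and dorikeb both have last vowel 'e' yet inflect differently (digdiheeka, dorikebbet), so the last vowel is not what conditions the rule; the final letter is.
"nudegdit" ends in -t. The stems ending in -t (digdihet → digdiheeka, robpot → robpoeka, sefsuket → sefsukeeka) drop the final letter and add -eka.
The other pattern: stems ending in -b or -f double the final consonant and add -et.
So nudegdit → nudegdieka.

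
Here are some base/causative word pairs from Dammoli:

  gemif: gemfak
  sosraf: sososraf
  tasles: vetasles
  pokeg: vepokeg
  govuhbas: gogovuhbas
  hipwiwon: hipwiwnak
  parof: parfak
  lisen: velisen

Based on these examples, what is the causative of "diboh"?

tasles and govuhbas both end in -s yet inflect differently (vetasles, gogovuhbas), so the final letter is not what conditions the rule; the last vowel is.
"diboh" has last vowel 'o'. The stems whose last vowel is 'o' (parof → parfak, hipwiwon → hipwiwnak) delete the last vowel and add -ak.
So diboh → dibhak.

dibhak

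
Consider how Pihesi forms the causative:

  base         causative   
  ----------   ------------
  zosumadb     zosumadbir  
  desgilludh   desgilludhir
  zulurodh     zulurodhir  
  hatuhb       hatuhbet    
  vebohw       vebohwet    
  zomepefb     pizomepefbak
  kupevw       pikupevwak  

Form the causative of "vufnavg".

pivufnavgak

"vufnavg" has second-to-last letter 'v'. The one such stem in the data (kupevw → pikupevwak) adds pi- … -ak around the stem, so the same rule applies.
The other patterns: stems whose second-to-last letter is 'd' add -ir; stems whose second-to-last letter is 'h' add -et.
So vufnavg → pivufnavgak.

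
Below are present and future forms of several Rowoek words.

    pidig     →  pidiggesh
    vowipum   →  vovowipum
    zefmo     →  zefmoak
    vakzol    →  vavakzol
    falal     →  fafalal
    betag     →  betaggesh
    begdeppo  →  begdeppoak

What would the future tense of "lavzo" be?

begdeppo and vakzol both have last vowel 'o' yet inflect differently (begdeppoak, vavakzol), so the last vowel is not what conditions the rule; the final letter is.
"lavzo" ends in -o. The stems ending in -o (begdeppo → begdeppoak, zefmo → zefmoak) add -ak.
The other patterns: stems ending in -g double the final consonant and add -esh; stems ending in -l or -m repeat the first consonant+vowel as a prefix.
So lavzo → lavzoak.

lavzoak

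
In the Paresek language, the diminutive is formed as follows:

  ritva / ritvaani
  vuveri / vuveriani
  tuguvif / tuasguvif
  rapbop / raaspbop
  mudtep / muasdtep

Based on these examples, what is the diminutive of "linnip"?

liasnnip

vuveri and tuguvif both have last vowel 'i' yet inflect differently (vuveriani, tuasguvif), so the last vowel is not what conditions the rule; whether the stem ends in a vowel or a consonant is.
"linnip" ends in a consonant. The stems ending in a consonant (tuguvif → tuasguvif, rapbop → raaspbop, mudtep → muasdtep) insert -as- after the first vowel.
So linnip → liasnnip.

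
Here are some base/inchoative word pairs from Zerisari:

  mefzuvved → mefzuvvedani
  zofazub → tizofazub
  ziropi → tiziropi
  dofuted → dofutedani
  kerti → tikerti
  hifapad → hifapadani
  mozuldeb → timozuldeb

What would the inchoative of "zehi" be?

tizehi

dofuted and mozuldeb both have last vowel 'e' yet inflect differently (dofutedani, timozuldeb), so the last vowel is not what conditions the rule; the final letter is.
"zehi" ends in -i. The stems ending in -i (kerti → tikerti, ziropi → tiziropi) add the prefix ti-.
So zehi → tizehi.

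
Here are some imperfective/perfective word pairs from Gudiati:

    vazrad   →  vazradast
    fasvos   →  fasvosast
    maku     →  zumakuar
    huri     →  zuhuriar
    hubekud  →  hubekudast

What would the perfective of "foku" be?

maku and hubekud both have last vowel 'u' yet inflect differently (zumakuar, hubekudast), so the last vowel is not what conditions the rule; whether the stem ends in a vowel or a consonant is.
"foku" ends in a vowel. The stems ending in a vowel (maku → zumakuar, huri → zuhuriar) add zu- … -ar around the stem.
So foku → zufokuar.

zufokuar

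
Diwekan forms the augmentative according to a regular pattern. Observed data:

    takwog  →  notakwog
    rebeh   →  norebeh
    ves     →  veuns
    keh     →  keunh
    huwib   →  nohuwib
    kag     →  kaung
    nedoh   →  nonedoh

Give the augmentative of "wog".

takwog and kag both end in -g yet inflect differently (notakwog, kaung), so the final letter is not what conditions the rule; the number of vowels is.
"wog" has 1 vowel. The stems with 1 vowel (kag → kaung, keh → keunh, ves → veuns) insert -un- after the first vowel.
So wog → woung.

woung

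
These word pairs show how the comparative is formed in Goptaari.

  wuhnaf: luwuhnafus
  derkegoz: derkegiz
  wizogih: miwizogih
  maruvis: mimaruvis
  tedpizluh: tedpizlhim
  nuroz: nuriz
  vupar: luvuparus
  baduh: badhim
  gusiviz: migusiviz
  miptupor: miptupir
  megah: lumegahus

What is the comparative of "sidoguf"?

sidogfim

"sidoguf" has last vowel 'u'. The stems whose last vowel is 'u' (baduh → badhim, tedpizluh → tedpizlhim) delete the last vowel and add -im.
So sidoguf → sidogfim.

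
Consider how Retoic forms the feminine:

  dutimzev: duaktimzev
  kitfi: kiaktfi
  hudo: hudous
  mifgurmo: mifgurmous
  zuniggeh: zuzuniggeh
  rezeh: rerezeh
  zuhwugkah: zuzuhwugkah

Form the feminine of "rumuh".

zuniggeh and dutimzev both have last vowel 'e' yet inflect differently (zuzuniggeh, duaktimzev), so the last vowel is not what conditions the rule; the final letter is.
"rumuh" ends in -h. The stems ending in -h (zuhwugkah → zuzuhwugkah, zuniggeh → zuzuniggeh, rezeh → rerezeh) repeat the first consonant+vowel as a prefix.
The other patterns: stems ending in -o add -us; stems ending in -i or -v insert -ak- after the first vowel.
So rumuh → rurumuh.

rurumuh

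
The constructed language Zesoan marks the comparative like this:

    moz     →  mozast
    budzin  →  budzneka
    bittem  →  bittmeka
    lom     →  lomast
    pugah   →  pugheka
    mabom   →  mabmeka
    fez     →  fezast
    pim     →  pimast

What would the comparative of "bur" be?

"bur" has 1 vowel. The stems with 1 vowel (pim → pimast, fez → fezast, lom → lomast) add -ast.
The other pattern: stems with 2 vowels delete the last vowel and add -eka.
So bur → burast.

burast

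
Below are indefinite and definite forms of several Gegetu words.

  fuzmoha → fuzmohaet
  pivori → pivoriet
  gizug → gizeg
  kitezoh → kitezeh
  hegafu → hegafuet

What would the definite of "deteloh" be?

deteleh

"deteloh" ends in a consonant. The stems ending in a consonant (kitezoh → kitezeh, gizug → gizeg) change the last vowel to 'e'.
So deteloh → deteleh.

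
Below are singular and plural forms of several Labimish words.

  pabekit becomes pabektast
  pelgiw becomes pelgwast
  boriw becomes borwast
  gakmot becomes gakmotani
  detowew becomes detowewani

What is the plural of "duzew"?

duzewani

pabekit and gakmot both end in -t yet inflect differently (pabektast, gakmotani), so the final letter is not what conditions the rule; the last vowel is.
"duzew" has last vowel 'e'. The one such stem in the data (detowew → detowewani) adds -ani, so the same rule applies.
So duzew → duzewani.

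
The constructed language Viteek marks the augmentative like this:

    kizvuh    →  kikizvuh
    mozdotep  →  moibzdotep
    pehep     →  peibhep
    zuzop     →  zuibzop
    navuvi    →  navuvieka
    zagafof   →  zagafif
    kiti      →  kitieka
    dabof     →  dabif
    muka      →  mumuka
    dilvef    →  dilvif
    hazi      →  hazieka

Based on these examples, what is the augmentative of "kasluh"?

zuzop and dabof both have last vowel 'o' yet inflect differently (zuibzop, dabif), so the last vowel is not what conditions the rule; the final letter is.
"kasluh" ends in -h. The one such stem in the data (kizvuh → kikizvuh) repeats the first consonant+vowel as a prefix (as does muka), so the same rule applies.
The other patterns: stems ending in -p insert -ib- after the first vowel; stems ending in -f change the last vowel to 'i'; stems ending in -i add -eka.
So kasluh → kakasluh.

kakasluh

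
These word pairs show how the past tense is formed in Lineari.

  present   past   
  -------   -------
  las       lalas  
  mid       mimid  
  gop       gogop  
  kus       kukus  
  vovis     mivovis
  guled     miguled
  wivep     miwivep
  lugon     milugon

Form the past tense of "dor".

las and vovis both end in -s yet inflect differently (lalas, mivovis), so the final letter is not what conditions the rule; the number of vowels is.
"dor" has 1 vowel. The stems with 1 vowel (las → lalas, mid → mimid, gop → gogop) repeat the first consonant+vowel as a prefix.
So dor → dodor.

dodor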